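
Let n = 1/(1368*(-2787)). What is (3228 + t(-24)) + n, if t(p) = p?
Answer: 12215621663/3812616 ≈ 3204.0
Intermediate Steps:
n = -1/3812616 (n = (1/1368)*(-1/2787) = -1/3812616 ≈ -2.6229e-7)
(3228 + t(-24)) + n = (3228 - 24) - 1/3812616 = 3204 - 1/3812616 = 12215621663/3812616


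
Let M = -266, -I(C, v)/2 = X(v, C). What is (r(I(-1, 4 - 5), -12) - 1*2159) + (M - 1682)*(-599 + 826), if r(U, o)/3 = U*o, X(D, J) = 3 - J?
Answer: -444067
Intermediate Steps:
I(C, v) = -6 + 2*C (I(C, v) = -2*(3 - C) = -6 + 2*C)
r(U, o) = 3*U*o (r(U, o) = 3*(U*o) = 3*U*o)
(r(I(-1, 4 - 5), -12) - 1*2159) + (M - 1682)*(-599 + 826) = (3*(-6 + 2*(-1))*(-12) - 1*2159) + (-266 - 1682)*(-599 + 826) = (3*(-6 - 2)*(-12) - 2159) - 1948*227 = (3*(-8)*(-12) - 2159) - 442196 = (288 - 2159) - 442196 = -1871 - 442196 = -444067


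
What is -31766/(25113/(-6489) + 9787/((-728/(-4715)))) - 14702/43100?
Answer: -258804211020211/307263181224550 ≈ -0.84229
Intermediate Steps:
-31766/(25113/(-6489) + 9787/((-728/(-4715)))) - 14702/43100 = -31766/(25113*(-1/6489) + 9787/((-728*(-1/4715)))) - 14702*1/43100 = -31766/(-8371/2163 + 9787/(728/4715)) - 7351/21550 = -31766/(-8371/2163 + 9787*(4715/728)) - 7351/21550 = -31766/(-8371/2163 + 46145705/728) - 7351/21550 = -31766/14258152261/224952 - 7351/21550 = -31766*224952/14258152261 - 7351/21550 = -7145825232/14258152261 - 7351/21550 = -258804211020211/307263181224550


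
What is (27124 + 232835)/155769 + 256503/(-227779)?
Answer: 16937542/31205723 ≈ 0.54277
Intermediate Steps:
(27124 + 232835)/155769 + 256503/(-227779) = 259959*(1/155769) + 256503*(-1/227779) = 86653/51923 - 256503/227779 = 16937542/31205723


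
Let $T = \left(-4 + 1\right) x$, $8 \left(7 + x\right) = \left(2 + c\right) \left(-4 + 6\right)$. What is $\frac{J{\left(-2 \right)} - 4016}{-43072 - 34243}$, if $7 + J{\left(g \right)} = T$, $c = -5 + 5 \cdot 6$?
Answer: $\frac{16089}{309260} \approx 0.052024$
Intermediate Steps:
$c = 25$ ($c = -5 + 30 = 25$)
$x = - \frac{1}{4}$ ($x = -7 + \frac{\left(2 + 25\right) \left(-4 + 6\right)}{8} = -7 + \frac{27 \cdot 2}{8} = -7 + \frac{1}{8} \cdot 54 = -7 + \frac{27}{4} = - \frac{1}{4} \approx -0.25$)
$T = \frac{3}{4}$ ($T = \left(-4 + 1\right) \left(- \frac{1}{4}\right) = \left(-3\right) \left(- \frac{1}{4}\right) = \frac{3}{4} \approx 0.75$)
$J{\left(g \right)} = - \frac{25}{4}$ ($J{\left(g \right)} = -7 + \frac{3}{4} = - \frac{25}{4}$)
$\frac{J{\left(-2 \right)} - 4016}{-43072 - 34243} = \frac{- \frac{25}{4} - 4016}{-43072 - 34243} = - \frac{16089}{4 \left(-77315\right)} = \left(- \frac{16089}{4}\right) \left(- \frac{1}{77315}\right) = \frac{16089}{309260}$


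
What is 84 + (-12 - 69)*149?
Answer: -11985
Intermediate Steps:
84 + (-12 - 69)*149 = 84 - 81*149 = 84 - 12069 = -11985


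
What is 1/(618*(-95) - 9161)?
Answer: -1/67871 ≈ -1.4734e-5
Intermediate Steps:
1/(618*(-95) - 9161) = 1/(-58710 - 9161) = 1/(-67871) = -1/67871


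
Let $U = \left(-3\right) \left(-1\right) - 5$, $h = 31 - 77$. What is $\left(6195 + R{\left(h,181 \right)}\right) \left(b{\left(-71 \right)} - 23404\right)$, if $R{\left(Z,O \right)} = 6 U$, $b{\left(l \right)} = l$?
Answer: $-145145925$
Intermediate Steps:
$h = -46$ ($h = 31 - 77 = -46$)
$U = -2$ ($U = 3 - 5 = -2$)
$R{\left(Z,O \right)} = -12$ ($R{\left(Z,O \right)} = 6 \left(-2\right) = -12$)
$\left(6195 + R{\left(h,181 \right)}\right) \left(b{\left(-71 \right)} - 23404\right) = \left(6195 - 12\right) \left(-71 - 23404\right) = 6183 \left(-23475\right) = -145145925$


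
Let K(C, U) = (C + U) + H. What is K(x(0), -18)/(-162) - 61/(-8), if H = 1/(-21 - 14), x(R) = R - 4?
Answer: 58673/7560 ≈ 7.7610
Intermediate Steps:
x(R) = -4 + R
H = -1/35 (H = 1/(-35) = -1/35 ≈ -0.028571)
K(C, U) = -1/35 + C + U (K(C, U) = (C + U) - 1/35 = -1/35 + C + U)
K(x(0), -18)/(-162) - 61/(-8) = (-1/35 + (-4 + 0) - 18)/(-162) - 61/(-8) = (-1/35 - 4 - 18)*(-1/162) - 61*(-⅛) = -771/35*(-1/162) + 61/8 = 257/1890 + 61/8 = 58673/7560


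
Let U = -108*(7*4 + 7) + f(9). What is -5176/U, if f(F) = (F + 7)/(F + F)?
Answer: 11646/8503 ≈ 1.3696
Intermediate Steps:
f(F) = (7 + F)/(2*F) (f(F) = (7 + F)/((2*F)) = (7 + F)*(1/(2*F)) = (7 + F)/(2*F))
U = -34012/9 (U = -108*(7*4 + 7) + (½)*(7 + 9)/9 = -108*(28 + 7) + (½)*(⅑)*16 = -108*35 + 8/9 = -3780 + 8/9 = -34012/9 ≈ -3779.1)
-5176/U = -5176/(-34012/9) = -5176*(-9/34012) = 11646/8503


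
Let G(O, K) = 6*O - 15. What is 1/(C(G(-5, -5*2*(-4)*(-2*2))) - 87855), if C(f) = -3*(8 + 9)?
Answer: -1/87906 ≈ -1.1376e-5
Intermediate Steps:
G(O, K) = -15 + 6*O
C(f) = -51 (C(f) = -3*17 = -51)
1/(C(G(-5, -5*2*(-4)*(-2*2))) - 87855) = 1/(-51 - 87855) = 1/(-87906) = -1/87906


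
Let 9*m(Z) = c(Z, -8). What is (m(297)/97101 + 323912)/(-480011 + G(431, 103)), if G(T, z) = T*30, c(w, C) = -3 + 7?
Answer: -283069612012/408186289629 ≈ -0.69348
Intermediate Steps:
c(w, C) = 4
m(Z) = 4/9 (m(Z) = (⅑)*4 = 4/9)
G(T, z) = 30*T
(m(297)/97101 + 323912)/(-480011 + G(431, 103)) = ((4/9)/97101 + 323912)/(-480011 + 30*431) = ((4/9)*(1/97101) + 323912)/(-480011 + 12930) = (4/873909 + 323912)/(-467081) = (283069612012/873909)*(-1/467081) = -283069612012/408186289629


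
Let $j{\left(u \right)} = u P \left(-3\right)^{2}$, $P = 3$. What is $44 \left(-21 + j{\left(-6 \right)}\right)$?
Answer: $-8052$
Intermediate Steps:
$j{\left(u \right)} = 27 u$ ($j{\left(u \right)} = u 3 \left(-3\right)^{2} = 3 u 9 = 27 u$)
$44 \left(-21 + j{\left(-6 \right)}\right) = 44 \left(-21 + 27 \left(-6\right)\right) = 44 \left(-21 - 162\right) = 44 \left(-183\right) = -8052$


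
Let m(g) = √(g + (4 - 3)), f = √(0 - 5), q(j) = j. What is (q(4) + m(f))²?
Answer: (4 + √(1 + I*√5))² ≈ 27.506 + 9.0466*I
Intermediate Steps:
f = I*√5 (f = √(-5) = I*√5 ≈ 2.2361*I)
m(g) = √(1 + g) (m(g) = √(g + 1) = √(1 + g))
(q(4) + m(f))² = (4 + √(1 + I*√5))²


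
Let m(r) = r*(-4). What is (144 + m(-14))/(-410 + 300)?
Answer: -20/11 ≈ -1.8182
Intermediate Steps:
m(r) = -4*r
(144 + m(-14))/(-410 + 300) = (144 - 4*(-14))/(-410 + 300) = (144 + 56)/(-110) = 200*(-1/110) = -20/11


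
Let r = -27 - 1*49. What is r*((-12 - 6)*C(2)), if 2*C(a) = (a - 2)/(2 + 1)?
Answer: 0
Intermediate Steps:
C(a) = -⅓ + a/6 (C(a) = ((a - 2)/(2 + 1))/2 = ((-2 + a)/3)/2 = ((-2 + a)*(⅓))/2 = (-⅔ + a/3)/2 = -⅓ + a/6)
r = -76 (r = -27 - 49 = -76)
r*((-12 - 6)*C(2)) = -76*(-12 - 6)*(-⅓ + (⅙)*2) = -(-1368)*(-⅓ + ⅓) = -(-1368)*0 = -76*0 = 0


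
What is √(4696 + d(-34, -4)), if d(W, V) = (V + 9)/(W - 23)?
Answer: √15257019/57 ≈ 68.527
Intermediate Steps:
d(W, V) = (9 + V)/(-23 + W)
√(4696 + d(-34, -4)) = √(4696 + (9 - 4)/(-23 - 34)) = √(4696 + 5/(-57)) = √(4696 - 1/57*5) = √(4696 - 5/57) = √(267667/57) = √15257019/57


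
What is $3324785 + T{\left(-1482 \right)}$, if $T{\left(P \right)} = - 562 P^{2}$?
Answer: $-1231009303$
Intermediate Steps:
$3324785 + T{\left(-1482 \right)} = 3324785 - 562 \left(-1482\right)^{2} = 3324785 - 1234334088 = -1231009303$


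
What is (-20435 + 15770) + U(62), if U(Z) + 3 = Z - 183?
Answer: -4789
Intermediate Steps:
U(Z) = -186 + Z (U(Z) = -3 + (Z - 183) = -3 + (-183 + Z) = -186 + Z)
(-20435 + 15770) + U(62) = (-20435 + 15770) + (-186 + 62) = -4665 - 124 = -4789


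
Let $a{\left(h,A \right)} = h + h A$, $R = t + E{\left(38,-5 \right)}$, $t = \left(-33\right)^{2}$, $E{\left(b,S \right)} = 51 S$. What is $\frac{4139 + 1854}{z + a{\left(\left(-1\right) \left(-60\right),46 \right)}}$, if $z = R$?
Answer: $\frac{5993}{3654} \approx 1.6401$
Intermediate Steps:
$t = 1089$
$R = 834$ ($R = 1089 + 51 \left(-5\right) = 1089 - 255 = 834$)
$a{\left(h,A \right)} = h + A h$
$z = 834$
$\frac{4139 + 1854}{z + a{\left(\left(-1\right) \left(-60\right),46 \right)}} = \frac{4139 + 1854}{834 + \left(-1\right) \left(-60\right) \left(1 + 46\right)} = \frac{5993}{834 + 60 \cdot 47} = \frac{5993}{834 + 2820} = \frac{5993}{3654}$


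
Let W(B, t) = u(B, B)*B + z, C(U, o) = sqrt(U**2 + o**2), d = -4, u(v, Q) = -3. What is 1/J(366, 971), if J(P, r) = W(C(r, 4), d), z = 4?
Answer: -4/8485697 - 3*sqrt(942857)/8485697 ≈ -0.00034376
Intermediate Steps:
W(B, t) = 4 - 3*B (W(B, t) = -3*B + 4 = 4 - 3*B)
J(P, r) = 4 - 3*sqrt(16 + r**2) (J(P, r) = 4 - 3*sqrt(r**2 + 4**2) = 4 - 3*sqrt(r**2 + 16) = 4 - 3*sqrt(16 + r**2))
1/J(366, 971) = 1/(4 - 3*sqrt(16 + 971**2)) = 1/(4 - 3*sqrt(16 + 942841)) = 1/(4 - 3*sqrt(942857))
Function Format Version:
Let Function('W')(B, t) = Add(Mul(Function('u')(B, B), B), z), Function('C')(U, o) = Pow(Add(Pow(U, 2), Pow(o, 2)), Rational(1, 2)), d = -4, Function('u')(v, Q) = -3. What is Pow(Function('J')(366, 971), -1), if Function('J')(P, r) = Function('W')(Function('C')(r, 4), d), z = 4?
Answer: Add(Rational(-4, 8485697), Mul(Rational(-3, 8485697), Pow(942857, Rational(1, 2)))) ≈ -0.00034376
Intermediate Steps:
Function('W')(B, t) = Add(4, Mul(-3, B)) (Function('W')(B, t) = Add(Mul(-3, B), 4) = Add(4, Mul(-3, B)))
Function('J')(P, r) = Add(4, Mul(-3, Pow(Add(16, Pow(r, 2)), Rational(1, 2)))) (Function('J')(P, r) = Add(4, Mul(-3, Pow(Add(Pow(r, 2), Pow(4, 2)), Rational(1, 2)))) = Add(4, Mul(-3, Pow(Add(Pow(r, 2), 16), Rational(1, 2)))) = Add(4, Mul(-3, Pow(Add(16, Pow(r, 2)), Rational(1, 2)))))
Pow(Function('J')(366, 971), -1) = Pow(Add(4, Mul(-3, Pow(Add(16, Pow(971, 2)), Rational(1, 2)))), -1) = Pow(Add(4, Mul(-3, Pow(Add(16, 942841), Rational(1, 2)))), -1) = Pow(Add(4, Mul(-3, Pow(942857, Rational(1, 2)))), -1)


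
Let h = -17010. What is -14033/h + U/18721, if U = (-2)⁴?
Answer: 262983953/318444210 ≈ 0.82584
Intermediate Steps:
U = 16
-14033/h + U/18721 = -14033/(-17010) + 16/18721 = -14033*(-1/17010) + 16*(1/18721) = 14033/17010 + 16/18721 = 262983953/318444210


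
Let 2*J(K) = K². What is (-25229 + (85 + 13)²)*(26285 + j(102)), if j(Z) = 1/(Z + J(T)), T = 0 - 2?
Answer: -42713140625/104 ≈ -4.1070e+8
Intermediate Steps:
T = -2
J(K) = K²/2
j(Z) = 1/(2 + Z) (j(Z) = 1/(Z + (½)*(-2)²) = 1/(Z + (½)*4) = 1/(Z + 2) = 1/(2 + Z))
(-25229 + (85 + 13)²)*(26285 + j(102)) = (-25229 + (85 + 13)²)*(26285 + 1/(2 + 102)) = (-25229 + 98²)*(26285 + 1/104) = (-25229 + 9604)*(26285 + 1/104) = -15625*2733641/104 = -42713140625/104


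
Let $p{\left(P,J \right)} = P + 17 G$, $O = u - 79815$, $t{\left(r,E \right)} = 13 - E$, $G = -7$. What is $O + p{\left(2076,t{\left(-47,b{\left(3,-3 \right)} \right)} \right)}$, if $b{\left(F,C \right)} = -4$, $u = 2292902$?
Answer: $2215044$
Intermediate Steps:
$O = 2213087$ ($O = 2292902 - 79815 = 2213087$)
$p{\left(P,J \right)} = -119 + P$ ($p{\left(P,J \right)} = P + 17 \left(-7\right) = P - 119 = -119 + P$)
$O + p{\left(2076,t{\left(-47,b{\left(3,-3 \right)} \right)} \right)} = 2213087 + \left(-119 + 2076\right) = 2213087 + 1957 = 2215044$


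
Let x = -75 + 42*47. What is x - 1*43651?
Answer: -41752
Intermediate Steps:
x = 1899 (x = -75 + 1974 = 1899)
x - 1*43651 = 1899 - 1*43651 = 1899 - 43651 = -41752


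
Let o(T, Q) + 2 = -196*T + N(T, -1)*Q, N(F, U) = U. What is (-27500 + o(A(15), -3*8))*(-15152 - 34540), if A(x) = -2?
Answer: 1345957512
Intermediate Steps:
o(T, Q) = -2 - Q - 196*T (o(T, Q) = -2 + (-196*T - Q) = -2 + (-Q - 196*T) = -2 - Q - 196*T)
(-27500 + o(A(15), -3*8))*(-15152 - 34540) = (-27500 + (-2 - (-3)*8 - 196*(-2)))*(-15152 - 34540) = (-27500 + (-2 - 1*(-24) + 392))*(-49692) = (-27500 + (-2 + 24 + 392))*(-49692) = (-27500 + 414)*(-49692) = -27086*(-49692) = 1345957512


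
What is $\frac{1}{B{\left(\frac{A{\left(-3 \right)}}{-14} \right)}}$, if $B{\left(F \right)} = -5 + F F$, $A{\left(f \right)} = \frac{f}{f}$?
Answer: $- \frac{196}{979} \approx -0.2002$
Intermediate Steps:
$A{\left(f \right)} = 1$
$B{\left(F \right)} = -5 + F^{2}$
$\frac{1}{B{\left(\frac{A{\left(-3 \right)}}{-14} \right)}} = \frac{1}{-5 + \left(1 \frac{1}{-14}\right)^{2}} = \frac{1}{-5 + \left(1 \left(- \frac{1}{14}\right)\right)^{2}} = \frac{1}{-5 + \left(- \frac{1}{14}\right)^{2}} = \frac{1}{-5 + \frac{1}{196}} = \frac{1}{- \frac{979}{196}} = - \frac{196}{979}$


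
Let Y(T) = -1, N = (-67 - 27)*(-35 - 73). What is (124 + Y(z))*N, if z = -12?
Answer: 1248696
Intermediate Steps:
N = 10152 (N = -94*(-108) = 10152)
(124 + Y(z))*N = (124 - 1)*10152 = 123*10152 = 1248696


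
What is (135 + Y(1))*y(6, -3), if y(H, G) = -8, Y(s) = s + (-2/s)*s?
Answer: -1072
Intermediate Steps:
Y(s) = -2 + s (Y(s) = s - 2 = -2 + s)
(135 + Y(1))*y(6, -3) = (135 + (-2 + 1))*(-8) = (135 - 1)*(-8) = 134*(-8) = -1072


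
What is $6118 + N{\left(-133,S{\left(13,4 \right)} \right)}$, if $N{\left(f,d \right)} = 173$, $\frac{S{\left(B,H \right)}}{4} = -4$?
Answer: $6291$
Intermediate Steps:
$S{\left(B,H \right)} = -16$ ($S{\left(B,H \right)} = 4 \left(-4\right) = -16$)
$6118 + N{\left(-133,S{\left(13,4 \right)} \right)} = 6118 + 173 = 6291$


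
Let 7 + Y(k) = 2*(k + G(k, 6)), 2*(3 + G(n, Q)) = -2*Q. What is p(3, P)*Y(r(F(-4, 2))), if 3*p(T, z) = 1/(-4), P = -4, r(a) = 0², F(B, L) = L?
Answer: 25/12 ≈ 2.0833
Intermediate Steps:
G(n, Q) = -3 - Q (G(n, Q) = -3 + (-2*Q)/2 = -3 - Q)
r(a) = 0
Y(k) = -25 + 2*k (Y(k) = -7 + 2*(k + (-3 - 1*6)) = -7 + 2*(k + (-3 - 6)) = -7 + 2*(k - 9) = -7 + 2*(-9 + k) = -7 + (-18 + 2*k) = -25 + 2*k)
p(T, z) = -1/12 (p(T, z) = (⅓)/(-4) = (⅓)*(-¼) = -1/12)
p(3, P)*Y(r(F(-4, 2))) = -(-25 + 2*0)/12 = -(-25 + 0)/12 = -1/12*(-25) = 25/12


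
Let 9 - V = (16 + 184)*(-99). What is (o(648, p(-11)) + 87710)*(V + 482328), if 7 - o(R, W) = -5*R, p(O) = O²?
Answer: 45672875109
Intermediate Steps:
o(R, W) = 7 + 5*R (o(R, W) = 7 - (-5)*R = 7 + 5*R)
V = 19809 (V = 9 - (16 + 184)*(-99) = 9 - 200*(-99) = 9 - 1*(-19800) = 9 + 19800 = 19809)
(o(648, p(-11)) + 87710)*(V + 482328) = ((7 + 5*648) + 87710)*(19809 + 482328) = ((7 + 3240) + 87710)*502137 = (3247 + 87710)*502137 = 90957*502137 = 45672875109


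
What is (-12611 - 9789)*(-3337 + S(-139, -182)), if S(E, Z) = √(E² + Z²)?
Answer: 74748800 - 22400*√52445 ≈ 6.9619e+7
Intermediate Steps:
(-12611 - 9789)*(-3337 + S(-139, -182)) = (-12611 - 9789)*(-3337 + √((-139)² + (-182)²)) = -22400*(-3337 + √(19321 + 33124)) = -22400*(-3337 + √52445) = 74748800 - 22400*√52445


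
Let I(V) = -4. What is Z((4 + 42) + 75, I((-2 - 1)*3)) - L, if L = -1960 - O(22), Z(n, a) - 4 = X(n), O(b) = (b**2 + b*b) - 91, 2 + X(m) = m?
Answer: 2960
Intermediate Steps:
X(m) = -2 + m
O(b) = -91 + 2*b**2 (O(b) = (b**2 + b**2) - 91 = 2*b**2 - 91 = -91 + 2*b**2)
Z(n, a) = 2 + n (Z(n, a) = 4 + (-2 + n) = 2 + n)
L = -2837 (L = -1960 - (-91 + 2*22**2) = -1960 - (-91 + 2*484) = -1960 - (-91 + 968) = -1960 - 1*877 = -1960 - 877 = -2837)
Z((4 + 42) + 75, I((-2 - 1)*3)) - L = (2 + ((4 + 42) + 75)) - 1*(-2837) = (2 + (46 + 75)) + 2837 = (2 + 121) + 2837 = 123 + 2837 = 2960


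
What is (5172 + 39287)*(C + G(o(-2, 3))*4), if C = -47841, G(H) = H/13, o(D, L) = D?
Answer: -27650874919/13 ≈ -2.1270e+9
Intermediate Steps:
G(H) = H/13 (G(H) = H*(1/13) = H/13)
(5172 + 39287)*(C + G(o(-2, 3))*4) = (5172 + 39287)*(-47841 + ((1/13)*(-2))*4) = 44459*(-47841 - 2/13*4) = 44459*(-47841 - 8/13) = 44459*(-621941/13) = -27650874919/13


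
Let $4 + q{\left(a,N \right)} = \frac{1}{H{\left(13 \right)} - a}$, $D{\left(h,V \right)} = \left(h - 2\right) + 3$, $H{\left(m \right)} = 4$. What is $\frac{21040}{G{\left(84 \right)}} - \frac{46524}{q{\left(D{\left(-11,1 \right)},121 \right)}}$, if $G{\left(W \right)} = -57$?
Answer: $\frac{35968952}{3135} \approx 11473.0$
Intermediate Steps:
$D{\left(h,V \right)} = 1 + h$ ($D{\left(h,V \right)} = \left(-2 + h\right) + 3 = 1 + h$)
$q{\left(a,N \right)} = -4 + \frac{1}{4 - a}$
$\frac{21040}{G{\left(84 \right)}} - \frac{46524}{q{\left(D{\left(-11,1 \right)},121 \right)}} = \frac{21040}{-57} - \frac{46524}{\frac{1}{-4 + \left(1 - 11\right)} \left(15 - 4 \left(1 - 11\right)\right)} = 21040 \left(- \frac{1}{57}\right) - \frac{46524}{\frac{1}{-4 - 10} \left(15 - -40\right)} = - \frac{21040}{57} - \frac{46524}{\frac{1}{-14} \left(15 + 40\right)} = - \frac{21040}{57} - \frac{46524}{\left(- \frac{1}{14}\right) 55} = - \frac{21040}{57} - \frac{46524}{- \frac{55}{14}} = - \frac{21040}{57} - - \frac{651336}{55} = - \frac{21040}{57} + \frac{651336}{55} = \frac{35968952}{3135}$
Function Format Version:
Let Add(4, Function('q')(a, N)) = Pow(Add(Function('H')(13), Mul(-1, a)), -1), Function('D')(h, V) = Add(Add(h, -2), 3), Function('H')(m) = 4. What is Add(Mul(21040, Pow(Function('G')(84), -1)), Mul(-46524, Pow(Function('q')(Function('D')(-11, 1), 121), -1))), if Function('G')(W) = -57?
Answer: Rational(35968952, 3135) ≈ 11473.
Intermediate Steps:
Function('D')(h, V) = Add(1, h) (Function('D')(h, V) = Add(Add(-2, h), 3) = Add(1, h))
Function('q')(a, N) = Add(-4, Pow(Add(4, Mul(-1, a)), -1))
Add(Mul(21040, Pow(Function('G')(84), -1)), Mul(-46524, Pow(Function('q')(Function('D')(-11, 1), 121), -1))) = Add(Mul(21040, Pow(-57, -1)), Mul(-46524, Pow(Mul(Pow(Add(-4, Add(1, -11)), -1), Add(15, Mul(-4, Add(1, -11)))), -1))) = Add(Mul(21040, Rational(-1, 57)), Mul(-46524, Pow(Mul(Pow(Add(-4, -10), -1), Add(15, Mul(-4, -10))), -1))) = Add(Rational(-21040, 57), Mul(-46524, Pow(Mul(Pow(-14, -1), Add(15, 40)), -1))) = Add(Rational(-21040, 57), Mul(-46524, Pow(Mul(Rational(-1, 14), 55), -1))) = Add(Rational(-21040, 57), Mul(-46524, Pow(Rational(-55, 14), -1))) = Add(Rational(-21040, 57), Mul(-46524, Rational(-14, 55))) = Add(Rational(-21040, 57), Rational(651336, 55)) = Rational(35968952, 3135)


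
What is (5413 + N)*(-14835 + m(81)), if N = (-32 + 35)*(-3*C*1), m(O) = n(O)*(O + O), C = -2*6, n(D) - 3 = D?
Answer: -6774267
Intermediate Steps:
n(D) = 3 + D
C = -12
m(O) = 2*O*(3 + O) (m(O) = (3 + O)*(O + O) = (3 + O)*(2*O) = 2*O*(3 + O))
N = 108 (N = (-32 + 35)*(-3*(-12)*1) = 3*(36*1) = 3*36 = 108)
(5413 + N)*(-14835 + m(81)) = (5413 + 108)*(-14835 + 2*81*(3 + 81)) = 5521*(-14835 + 2*81*84) = 5521*(-14835 + 13608) = 5521*(-1227) = -6774267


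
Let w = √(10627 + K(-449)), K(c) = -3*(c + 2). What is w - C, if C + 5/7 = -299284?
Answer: 2094993/7 + 8*√187 ≈ 2.9939e+5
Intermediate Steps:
C = -2094993/7 (C = -5/7 - 299284 = -2094993/7 ≈ -2.9928e+5)
K(c) = -6 - 3*c (K(c) = -3*(2 + c) = -6 - 3*c)
w = 8*√187 (w = √(10627 + (-6 - 3*(-449))) = √(10627 + (-6 + 1347)) = √(10627 + 1341) = √11968 = 8*√187 ≈ 109.40)
w - C = 8*√187 - 1*(-2094993/7) = 8*√187 + 2094993/7 = 2094993/7 + 8*√187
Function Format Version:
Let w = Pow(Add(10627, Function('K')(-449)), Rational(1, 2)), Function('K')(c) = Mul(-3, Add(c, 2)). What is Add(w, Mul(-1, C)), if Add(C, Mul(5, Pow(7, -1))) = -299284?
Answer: Add(Rational(2094993, 7), Mul(8, Pow(187, Rational(1, 2)))) ≈ 2.9939e+5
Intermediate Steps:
C = Rational(-2094993, 7) (C = Add(Rational(-5, 7), -299284) = Rational(-2094993, 7) ≈ -2.9928e+5)
Function('K')(c) = Add(-6, Mul(-3, c)) (Function('K')(c) = Mul(-3, Add(2, c)) = Add(-6, Mul(-3, c)))
w = Mul(8, Pow(187, Rational(1, 2))) (w = Pow(Add(10627, Add(-6, Mul(-3, -449))), Rational(1, 2)) = Pow(Add(10627, Add(-6, 1347)), Rational(1, 2)) = Pow(Add(10627, 1341), Rational(1, 2)) = Pow(11968, Rational(1, 2)) = Mul(8, Pow(187, Rational(1, 2))) ≈ 109.40)
Add(w, Mul(-1, C)) = Add(Mul(8, Pow(187, Rational(1, 2))), Mul(-1, Rational(-2094993, 7))) = Add(Mul(8, Pow(187, Rational(1, 2))), Rational(2094993, 7)) = Add(Rational(2094993, 7), Mul(8, Pow(187, Rational(1, 2))))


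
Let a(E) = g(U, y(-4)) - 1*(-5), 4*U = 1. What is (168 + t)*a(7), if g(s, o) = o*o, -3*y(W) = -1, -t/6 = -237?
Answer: 24380/3 ≈ 8126.7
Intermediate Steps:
t = 1422 (t = -6*(-237) = 1422)
y(W) = ⅓ (y(W) = -⅓*(-1) = ⅓)
U = ¼ (U = (¼)*1 = ¼ ≈ 0.25000)
g(s, o) = o²
a(E) = 46/9 (a(E) = (⅓)² - 1*(-5) = ⅑ + 5 = 46/9)
(168 + t)*a(7) = (168 + 1422)*(46/9) = 1590*(46/9) = 24380/3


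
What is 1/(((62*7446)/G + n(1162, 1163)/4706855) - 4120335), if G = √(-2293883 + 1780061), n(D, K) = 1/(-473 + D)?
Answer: -463878312082901295915738266045/1911334091713026528582209642381930539 + 404607154831033694470775*I*√513822/7645336366852106114328838569527722156 ≈ -2.427e-7 + 3.7935e-11*I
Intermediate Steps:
G = I*√513822 (G = √(-513822) = I*√513822 ≈ 716.81*I)
1/(((62*7446)/G + n(1162, 1163)/4706855) - 4120335) = 1/(((62*7446)/((I*√513822)) + 1/((-473 + 1162)*4706855)) - 4120335) = 1/((461652*(-I*√513822/513822) + (1/4706855)/689) - 4120335) = 1/((-76942*I*√513822/85637 + (1/689)*(1/4706855)) - 4120335) = 1/((-76942*I*√513822/85637 + 1/3243023095) - 4120335) = 1/((1/3243023095 - 76942*I*√513822/85637) - 4120335) = 1/(-13362341564136824/3243023095 - 76942*I*√513822/85637)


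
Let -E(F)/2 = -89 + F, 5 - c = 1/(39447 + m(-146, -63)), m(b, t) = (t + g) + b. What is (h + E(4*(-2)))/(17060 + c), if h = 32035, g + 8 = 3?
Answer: 1264440357/669511144 ≈ 1.8886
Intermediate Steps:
g = -5 (g = -8 + 3 = -5)
m(b, t) = -5 + b + t (m(b, t) = (t - 5) + b = (-5 + t) + b = -5 + b + t)
c = 196164/39233 (c = 5 - 1/(39447 + (-5 - 146 - 63)) = 5 - 1/(39447 - 214) = 5 - 1/39233 = 196164/39233 ≈ 5.0000)
E(F) = 178 - 2*F (E(F) = -2*(-89 + F) = 178 - 2*F)
(h + E(4*(-2)))/(17060 + c) = (32035 + (178 - 8*(-2)))/(17060 + 196164/39233) = (32035 + (178 - 2*(-8)))/(669511144/39233) = (32035 + (178 + 16))*(39233/669511144) = (32035 + 194)*(39233/669511144) = 32229*(39233/669511144) = 1264440357/669511144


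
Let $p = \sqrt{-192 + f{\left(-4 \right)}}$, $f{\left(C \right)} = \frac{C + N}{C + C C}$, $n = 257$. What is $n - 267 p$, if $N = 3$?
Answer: $257 - \frac{89 i \sqrt{6915}}{2} \approx 257.0 - 3700.5 i$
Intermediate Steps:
$f{\left(C \right)} = \frac{3 + C}{C + C^{2}}$ ($f{\left(C \right)} = \frac{C + 3}{C + C C} = \frac{3 + C}{C + C^{2}}$)
$p = \frac{i \sqrt{6915}}{6}$ ($p = \sqrt{-192 + \frac{3 - 4}{\left(-4\right) \left(1 - 4\right)}} = \sqrt{-192 - \frac{1}{4} \frac{1}{-3} \left(-1\right)} = \sqrt{-192 - \left(- \frac{1}{12}\right) \left(-1\right)} = \sqrt{-192 - \frac{1}{12}} = \sqrt{- \frac{2305}{12}} = \frac{i \sqrt{6915}}{6} \approx 13.859 i$)
$n - 267 p = 257 - 267 \frac{i \sqrt{6915}}{6} = 257 - \frac{89 i \sqrt{6915}}{2}$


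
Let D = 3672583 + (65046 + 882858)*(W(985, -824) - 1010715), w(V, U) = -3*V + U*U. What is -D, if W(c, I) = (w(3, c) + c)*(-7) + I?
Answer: 7403075380601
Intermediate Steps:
w(V, U) = U² - 3*V (w(V, U) = -3*V + U² = U² - 3*V)
W(c, I) = 63 + I - 7*c - 7*c² (W(c, I) = ((c² - 3*3) + c)*(-7) + I = ((c² - 9) + c)*(-7) + I = ((-9 + c²) + c)*(-7) + I = (-9 + c + c²)*(-7) + I = (63 - 7*c - 7*c²) + I = 63 + I - 7*c - 7*c²)
D = -7403075380601 (D = 3672583 + (65046 + 882858)*((63 - 824 - 7*985 - 7*985²) - 1010715) = 3672583 + 947904*((63 - 824 - 6895 - 7*970225) - 1010715) = 3672583 + 947904*((63 - 824 - 6895 - 6791575) - 1010715) = 3672583 + 947904*(-6799231 - 1010715) = 3672583 + 947904*(-7809946) = 3672583 - 7403079053184 = -7403075380601)
-D = -1*(-7403075380601) = 7403075380601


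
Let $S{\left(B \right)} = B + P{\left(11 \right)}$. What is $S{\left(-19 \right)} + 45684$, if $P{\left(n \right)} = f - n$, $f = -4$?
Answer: $45650$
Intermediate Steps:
$P{\left(n \right)} = -4 - n$
$S{\left(B \right)} = -15 + B$ ($S{\left(B \right)} = B - 15 = -15 + B$)
$S{\left(-19 \right)} + 45684 = \left(-15 - 19\right) + 45684 = -34 + 45684 = 45650$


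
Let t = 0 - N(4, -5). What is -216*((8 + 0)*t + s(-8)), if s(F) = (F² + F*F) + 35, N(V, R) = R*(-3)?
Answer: -9288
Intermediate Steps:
N(V, R) = -3*R
t = -15 (t = 0 - (-3)*(-5) = 0 - 1*15 = 0 - 15 = -15)
s(F) = 35 + 2*F² (s(F) = (F² + F²) + 35 = 2*F² + 35 = 35 + 2*F²)
-216*((8 + 0)*t + s(-8)) = -216*((8 + 0)*(-15) + (35 + 2*(-8)²)) = -216*(8*(-15) + (35 + 2*64)) = -216*(-120 + (35 + 128)) = -216*(-120 + 163) = -216*43 = -9288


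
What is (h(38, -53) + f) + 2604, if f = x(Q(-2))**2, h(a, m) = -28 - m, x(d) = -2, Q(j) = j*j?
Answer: 2633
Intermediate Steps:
Q(j) = j**2
f = 4 (f = (-2)**2 = 4)
(h(38, -53) + f) + 2604 = ((-28 - 1*(-53)) + 4) + 2604 = ((-28 + 53) + 4) + 2604 = (25 + 4) + 2604 = 29 + 2604 = 2633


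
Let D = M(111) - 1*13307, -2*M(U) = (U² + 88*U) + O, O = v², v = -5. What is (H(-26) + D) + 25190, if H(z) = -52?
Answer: 774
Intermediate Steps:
O = 25 (O = (-5)² = 25)
M(U) = -25/2 - 44*U - U²/2 (M(U) = -((U² + 88*U) + 25)/2 = -(25 + U² + 88*U)/2 = -25/2 - 44*U - U²/2)
D = -24364 (D = (-25/2 - 44*111 - ½*111²) - 1*13307 = (-25/2 - 4884 - ½*12321) - 13307 = (-25/2 - 4884 - 12321/2) - 13307 = -11057 - 13307 = -24364)
(H(-26) + D) + 25190 = (-52 - 24364) + 25190 = -24416 + 25190 = 774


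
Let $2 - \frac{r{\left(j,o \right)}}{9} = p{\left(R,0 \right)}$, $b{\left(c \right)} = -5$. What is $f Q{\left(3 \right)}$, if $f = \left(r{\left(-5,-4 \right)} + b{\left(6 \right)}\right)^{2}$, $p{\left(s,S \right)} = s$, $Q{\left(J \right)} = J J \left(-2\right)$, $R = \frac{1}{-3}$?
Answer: $-4608$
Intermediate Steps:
$R = - \frac{1}{3} \approx -0.33333$
$Q{\left(J \right)} = - 2 J^{2}$ ($Q{\left(J \right)} = J^{2} \left(-2\right) = - 2 J^{2}$)
$r{\left(j,o \right)} = 21$ ($r{\left(j,o \right)} = 18 - -3 = 18 + 3 = 21$)
$f = 256$ ($f = \left(21 - 5\right)^{2} = 16^{2} = 256$)
$f Q{\left(3 \right)} = 256 \left(- 2 \cdot 3^{2}\right) = 256 \left(\left(-2\right) 9\right) = 256 \left(-18\right) = -4608$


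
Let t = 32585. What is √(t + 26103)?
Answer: 8*√917 ≈ 242.26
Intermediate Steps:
√(t + 26103) = √(32585 + 26103) = √58688 = 8*√917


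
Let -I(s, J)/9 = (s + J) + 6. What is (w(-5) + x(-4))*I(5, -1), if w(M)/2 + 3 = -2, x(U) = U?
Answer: 1260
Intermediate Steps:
I(s, J) = -54 - 9*J - 9*s (I(s, J) = -9*((s + J) + 6) = -9*((J + s) + 6) = -9*(6 + J + s) = -54 - 9*J - 9*s)
w(M) = -10 (w(M) = -6 + 2*(-2) = -6 - 4 = -10)
(w(-5) + x(-4))*I(5, -1) = (-10 - 4)*(-54 - 9*(-1) - 9*5) = -14*(-54 + 9 - 45) = -14*(-90) = 1260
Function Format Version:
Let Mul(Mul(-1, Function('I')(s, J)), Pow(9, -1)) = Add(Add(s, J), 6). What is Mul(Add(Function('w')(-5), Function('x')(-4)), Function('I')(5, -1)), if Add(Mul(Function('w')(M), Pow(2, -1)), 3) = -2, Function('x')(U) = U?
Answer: 1260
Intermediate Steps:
Function('I')(s, J) = Add(-54, Mul(-9, J), Mul(-9, s)) (Function('I')(s, J) = Mul(-9, Add(Add(s, J), 6)) = Mul(-9, Add(Add(J, s), 6)) = Mul(-9, Add(6, J, s)) = Add(-54, Mul(-9, J), Mul(-9, s)))
Function('w')(M) = -10 (Function('w')(M) = Add(-6, Mul(2, -2)) = Add(-6, -4) = -10)
Mul(Add(Function('w')(-5), Function('x')(-4)), Function('I')(5, -1)) = Mul(Add(-10, -4), Add(-54, Mul(-9, -1), Mul(-9, 5))) = Mul(-14, Add(-54, 9, -45)) = Mul(-14, -90) = 1260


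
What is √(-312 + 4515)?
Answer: 3*√467 ≈ 64.831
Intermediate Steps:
√(-312 + 4515) = √4203 = 3*√467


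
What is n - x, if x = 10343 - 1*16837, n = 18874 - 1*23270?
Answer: 2098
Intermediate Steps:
n = -4396 (n = 18874 - 23270 = -4396)
x = -6494 (x = 10343 - 16837 = -6494)
n - x = -4396 - 1*(-6494) = -4396 + 6494 = 2098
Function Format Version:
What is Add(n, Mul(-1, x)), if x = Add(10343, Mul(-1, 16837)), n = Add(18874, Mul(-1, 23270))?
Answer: 2098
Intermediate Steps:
n = -4396 (n = Add(18874, -23270) = -4396)
x = -6494 (x = Add(10343, -16837) = -6494)
Add(n, Mul(-1, x)) = Add(-4396, Mul(-1, -6494)) = Add(-4396, 6494) = 2098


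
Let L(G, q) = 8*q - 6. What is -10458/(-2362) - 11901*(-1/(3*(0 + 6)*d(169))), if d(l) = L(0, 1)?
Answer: 4747775/14172 ≈ 335.01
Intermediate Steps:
L(G, q) = -6 + 8*q
d(l) = 2 (d(l) = -6 + 8*1 = -6 + 8 = 2)
-10458/(-2362) - 11901*(-1/(3*(0 + 6)*d(169))) = -10458/(-2362) - 11901*(-1/(6*(0 + 6))) = -10458*(-1/2362) - 11901/(-3*6*2) = 5229/1181 - 11901/((-18*2)) = 5229/1181 - 11901/(-36) = 5229/1181 - 11901*(-1/36) = 5229/1181 + 3967/12 = 4747775/14172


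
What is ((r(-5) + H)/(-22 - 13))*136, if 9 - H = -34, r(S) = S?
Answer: -5168/35 ≈ -147.66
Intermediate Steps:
H = 43 (H = 9 - 1*(-34) = 9 + 34 = 43)
((r(-5) + H)/(-22 - 13))*136 = ((-5 + 43)/(-22 - 13))*136 = (38/(-35))*136 = (38*(-1/35))*136 = -38/35*136 = -5168/35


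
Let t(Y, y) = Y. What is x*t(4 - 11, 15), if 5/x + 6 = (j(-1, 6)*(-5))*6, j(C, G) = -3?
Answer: -5/12 ≈ -0.41667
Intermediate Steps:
x = 5/84 (x = 5/(-6 - 3*(-5)*6) = 5/(-6 + 15*6) = 5/(-6 + 90) = 5/84 ≈ 0.059524)
x*t(4 - 11, 15) = 5*(4 - 11)/84 = (5/84)*(-7) = -5/12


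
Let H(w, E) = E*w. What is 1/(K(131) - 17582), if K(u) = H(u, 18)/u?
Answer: -1/17564 ≈ -5.6935e-5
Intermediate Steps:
K(u) = 18 (K(u) = (18*u)/u = 18)
1/(K(131) - 17582) = 1/(18 - 17582) = 1/(-17564) = -1/17564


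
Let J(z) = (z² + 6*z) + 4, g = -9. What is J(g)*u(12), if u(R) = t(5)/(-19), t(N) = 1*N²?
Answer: -775/19 ≈ -40.789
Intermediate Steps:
t(N) = N²
J(z) = 4 + z² + 6*z
u(R) = -25/19 (u(R) = 5²/(-19) = 25*(-1/19) = -25/19)
J(g)*u(12) = (4 + (-9)² + 6*(-9))*(-25/19) = (4 + 81 - 54)*(-25/19) = 31*(-25/19) = -775/19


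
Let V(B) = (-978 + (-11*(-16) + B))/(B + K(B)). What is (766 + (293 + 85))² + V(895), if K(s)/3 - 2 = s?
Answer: 4693127389/3586 ≈ 1.3087e+6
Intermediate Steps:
K(s) = 6 + 3*s
V(B) = (-802 + B)/(6 + 4*B) (V(B) = (-978 + (-11*(-16) + B))/(B + (6 + 3*B)) = (-978 + (176 + B))/(6 + 4*B) = (-802 + B)/(6 + 4*B))
(766 + (293 + 85))² + V(895) = (766 + (293 + 85))² + (-802 + 895)/(2*(3 + 2*895)) = (766 + 378)² + (½)*93/(3 + 1790) = 1144² + (½)*93/1793 = 1308736 + (½)*(1/1793)*93 = 1308736 + 93/3586 = 4693127389/3586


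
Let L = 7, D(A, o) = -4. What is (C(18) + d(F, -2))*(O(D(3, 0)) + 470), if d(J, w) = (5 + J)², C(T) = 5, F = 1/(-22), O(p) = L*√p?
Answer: 3360735/242 + 100107*I/242 ≈ 13887.0 + 413.67*I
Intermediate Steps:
O(p) = 7*√p
F = -1/22 ≈ -0.045455
(C(18) + d(F, -2))*(O(D(3, 0)) + 470) = (5 + (5 - 1/22)²)*(7*√(-4) + 470) = (5 + (109/22)²)*(7*(2*I) + 470) = (5 + 11881/484)*(14*I + 470) = 14301*(470 + 14*I)/484 = 3360735/242 + 100107*I/242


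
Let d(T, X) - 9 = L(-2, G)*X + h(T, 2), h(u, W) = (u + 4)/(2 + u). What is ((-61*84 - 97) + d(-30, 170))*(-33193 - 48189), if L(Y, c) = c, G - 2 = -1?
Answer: 410252475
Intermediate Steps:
h(u, W) = (4 + u)/(2 + u)
G = 1 (G = 2 - 1 = 1)
d(T, X) = 9 + X + (4 + T)/(2 + T) (d(T, X) = 9 + (1*X + (4 + T)/(2 + T)) = 9 + (X + (4 + T)/(2 + T)) = 9 + X + (4 + T)/(2 + T))
((-61*84 - 97) + d(-30, 170))*(-33193 - 48189) = ((-61*84 - 97) + (4 - 30 + (2 - 30)*(9 + 170))/(2 - 30))*(-33193 - 48189) = ((-5124 - 97) + (4 - 30 - 28*179)/(-28))*(-81382) = (-5221 - (4 - 30 - 5012)/28)*(-81382) = (-5221 - 1/28*(-5038))*(-81382) = (-5221 + 2519/14)*(-81382) = -70575/14*(-81382) = 410252475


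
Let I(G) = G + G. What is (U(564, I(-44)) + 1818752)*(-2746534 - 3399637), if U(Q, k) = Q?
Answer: -11181827239036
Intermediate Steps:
I(G) = 2*G
(U(564, I(-44)) + 1818752)*(-2746534 - 3399637) = (564 + 1818752)*(-2746534 - 3399637) = 1819316*(-6146171) = -11181827239036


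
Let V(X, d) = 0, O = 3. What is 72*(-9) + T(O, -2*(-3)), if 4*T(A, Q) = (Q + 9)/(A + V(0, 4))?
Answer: -2587/4 ≈ -646.75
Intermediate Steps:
T(A, Q) = (9 + Q)/(4*A) (T(A, Q) = ((Q + 9)/(A + 0))/4 = ((9 + Q)/A)/4 = (9 + Q)/(4*A))
72*(-9) + T(O, -2*(-3)) = 72*(-9) + (¼)*(9 - 2*(-3))/3 = -648 + (¼)*(⅓)*(9 + 6) = -648 + (¼)*(⅓)*15 = -648 + 5/4 = -2587/4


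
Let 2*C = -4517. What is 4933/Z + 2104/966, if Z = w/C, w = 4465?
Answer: -10752986003/4313190 ≈ -2493.0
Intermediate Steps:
C = -4517/2 (C = (1/2)*(-4517) = -4517/2 ≈ -2258.5)
Z = -8930/4517 (Z = 4465/(-4517/2) = 4465*(-2/4517) = -8930/4517 ≈ -1.9770)
4933/Z + 2104/966 = 4933/(-8930/4517) + 2104/966 = 4933*(-4517/8930) + 2104*(1/966) = -22282361/8930 + 1052/483 = -10752986003/4313190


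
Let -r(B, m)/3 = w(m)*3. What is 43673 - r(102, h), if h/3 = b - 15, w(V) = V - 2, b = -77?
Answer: 41171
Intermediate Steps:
w(V) = -2 + V
h = -276 (h = 3*(-77 - 15) = 3*(-92) = -276)
r(B, m) = 18 - 9*m (r(B, m) = -3*(-2 + m)*3 = -3*(-6 + 3*m) = 18 - 9*m)
43673 - r(102, h) = 43673 - (18 - 9*(-276)) = 43673 - (18 + 2484) = 43673 - 1*2502 = 43673 - 2502 = 41171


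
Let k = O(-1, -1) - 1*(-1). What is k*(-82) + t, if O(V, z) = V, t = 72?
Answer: 72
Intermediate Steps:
k = 0 (k = -1 - 1*(-1) = -1 + 1 = 0)
k*(-82) + t = 0*(-82) + 72 = 0 + 72 = 72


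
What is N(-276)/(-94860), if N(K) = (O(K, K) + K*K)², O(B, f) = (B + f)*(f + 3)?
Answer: -1429747344/2635 ≈ -5.4260e+5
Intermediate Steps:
O(B, f) = (3 + f)*(B + f) (O(B, f) = (B + f)*(3 + f) = (3 + f)*(B + f))
N(K) = (3*K² + 6*K)² (N(K) = ((K² + 3*K + 3*K + K*K) + K*K)² = ((K² + 3*K + 3*K + K²) + K²)² = ((2*K² + 6*K) + K²)² = (3*K² + 6*K)²)
N(-276)/(-94860) = (9*(-276)²*(2 - 276)²)/(-94860) = (9*76176*(-274)²)*(-1/94860) = (9*76176*75076)*(-1/94860) = 51470904384*(-1/94860) = -1429747344/2635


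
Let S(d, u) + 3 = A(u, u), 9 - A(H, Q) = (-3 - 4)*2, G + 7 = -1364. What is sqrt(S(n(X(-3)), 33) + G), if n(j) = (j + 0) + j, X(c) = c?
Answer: I*sqrt(1351) ≈ 36.756*I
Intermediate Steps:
G = -1371 (G = -7 - 1364 = -1371)
A(H, Q) = 23 (A(H, Q) = 9 - (-3 - 4)*2 = 9 - (-7)*2 = 9 - 1*(-14) = 9 + 14 = 23)
n(j) = 2*j (n(j) = j + j = 2*j)
S(d, u) = 20 (S(d, u) = -3 + 23 = 20)
sqrt(S(n(X(-3)), 33) + G) = sqrt(20 - 1371) = sqrt(-1351) = I*sqrt(1351)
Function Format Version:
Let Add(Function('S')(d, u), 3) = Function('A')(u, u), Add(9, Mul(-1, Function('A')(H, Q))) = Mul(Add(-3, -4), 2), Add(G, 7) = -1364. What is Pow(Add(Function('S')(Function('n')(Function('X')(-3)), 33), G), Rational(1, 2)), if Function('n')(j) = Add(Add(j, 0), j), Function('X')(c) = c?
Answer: Mul(I, Pow(1351, Rational(1, 2))) ≈ Mul(36.756, I)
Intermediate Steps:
G = -1371 (G = Add(-7, -1364) = -1371)
Function('A')(H, Q) = 23 (Function('A')(H, Q) = Add(9, Mul(-1, Mul(Add(-3, -4), 2))) = Add(9, Mul(-1, Mul(-7, 2))) = Add(9, Mul(-1, -14)) = Add(9, 14) = 23)
Function('n')(j) = Mul(2, j) (Function('n')(j) = Add(j, j) = Mul(2, j))
Function('S')(d, u) = 20 (Function('S')(d, u) = Add(-3, 23) = 20)
Pow(Add(Function('S')(Function('n')(Function('X')(-3)), 33), G), Rational(1, 2)) = Pow(Add(20, -1371), Rational(1, 2)) = Pow(-1351, Rational(1, 2)) = Mul(I, Pow(1351, Rational(1, 2)))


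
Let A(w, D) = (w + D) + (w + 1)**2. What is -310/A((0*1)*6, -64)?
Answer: 310/63 ≈ 4.9206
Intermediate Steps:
A(w, D) = D + w + (1 + w)**2 (A(w, D) = (D + w) + (1 + w)**2 = D + w + (1 + w)**2)
-310/A((0*1)*6, -64) = -310/(-64 + (0*1)*6 + (1 + (0*1)*6)**2) = -310/(-64 + 0*6 + (1 + 0*6)**2) = -310/(-64 + 0 + (1 + 0)**2) = -310/(-64 + 0 + 1**2) = -310/(-64 + 0 + 1) = -310/(-63) = -310*(-1/63) = 310/63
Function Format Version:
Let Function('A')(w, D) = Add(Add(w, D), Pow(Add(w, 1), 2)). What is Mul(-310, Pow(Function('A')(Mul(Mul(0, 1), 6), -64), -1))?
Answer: Rational(310, 63) ≈ 4.9206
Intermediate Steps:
Function('A')(w, D) = Add(D, w, Pow(Add(1, w), 2)) (Function('A')(w, D) = Add(Add(D, w), Pow(Add(1, w), 2)) = Add(D, w, Pow(Add(1, w), 2)))
Mul(-310, Pow(Function('A')(Mul(Mul(0, 1), 6), -64), -1)) = Mul(-310, Pow(Add(-64, Mul(Mul(0, 1), 6), Pow(Add(1, Mul(Mul(0, 1), 6)), 2)), -1)) = Mul(-310, Pow(Add(-64, Mul(0, 6), Pow(Add(1, Mul(0, 6)), 2)), -1)) = Mul(-310, Pow(Add(-64, 0, Pow(Add(1, 0), 2)), -1)) = Mul(-310, Pow(Add(-64, 0, Pow(1, 2)), -1)) = Mul(-310, Pow(Add(-64, 0, 1), -1)) = Mul(-310, Pow(-63, -1)) = Mul(-310, Rational(-1, 63)) = Rational(310, 63)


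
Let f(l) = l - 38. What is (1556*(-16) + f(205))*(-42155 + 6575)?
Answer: 879857820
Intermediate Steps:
f(l) = -38 + l
(1556*(-16) + f(205))*(-42155 + 6575) = (1556*(-16) + (-38 + 205))*(-42155 + 6575) = (-24896 + 167)*(-35580) = -24729*(-35580) = 879857820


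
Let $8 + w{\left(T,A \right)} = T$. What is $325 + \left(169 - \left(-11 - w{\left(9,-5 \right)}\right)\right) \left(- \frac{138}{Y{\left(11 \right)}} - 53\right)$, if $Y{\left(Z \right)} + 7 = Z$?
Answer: $- \frac{31025}{2} \approx -15513.0$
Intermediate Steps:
$Y{\left(Z \right)} = -7 + Z$
$w{\left(T,A \right)} = -8 + T$
$325 + \left(169 - \left(-11 - w{\left(9,-5 \right)}\right)\right) \left(- \frac{138}{Y{\left(11 \right)}} - 53\right) = 325 + \left(169 + \left(\left(\left(-8 + 9\right) - 1\right) - -12\right)\right) \left(- \frac{138}{-7 + 11} - 53\right) = 325 + \left(169 + \left(\left(1 - 1\right) + 12\right)\right) \left(- \frac{138}{4} - 53\right) = 325 + \left(169 + \left(0 + 12\right)\right) \left(\left(-138\right) \frac{1}{4} - 53\right) = 325 + \left(169 + 12\right) \left(- \frac{69}{2} - 53\right) = 325 + 181 \left(- \frac{175}{2}\right) = 325 - \frac{31675}{2} = - \frac{31025}{2}$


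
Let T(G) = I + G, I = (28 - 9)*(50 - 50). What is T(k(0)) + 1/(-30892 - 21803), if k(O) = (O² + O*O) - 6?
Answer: -316171/52695 ≈ -6.0000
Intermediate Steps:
I = 0 (I = 19*0 = 0)
k(O) = -6 + 2*O² (k(O) = (O² + O²) - 6 = 2*O² - 6 = -6 + 2*O²)
T(G) = G (T(G) = 0 + G = G)
T(k(0)) + 1/(-30892 - 21803) = (-6 + 2*0²) + 1/(-30892 - 21803) = (-6 + 2*0) + 1/(-52695) = (-6 + 0) - 1/52695 = -6 - 1/52695 = -316171/52695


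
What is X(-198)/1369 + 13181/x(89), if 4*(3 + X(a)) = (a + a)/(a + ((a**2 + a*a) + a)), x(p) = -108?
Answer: -888721822/7281711 ≈ -122.05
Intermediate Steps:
X(a) = -3 + a/(2*(2*a + 2*a**2)) (X(a) = -3 + ((a + a)/(a + ((a**2 + a*a) + a)))/4 = -3 + ((2*a)/(a + ((a**2 + a**2) + a)))/4 = -3 + ((2*a)/(a + (2*a**2 + a)))/4 = -3 + ((2*a)/(a + (a + 2*a**2)))/4 = -3 + ((2*a)/(2*a + 2*a**2))/4 = -3 + (2*a/(2*a + 2*a**2))/4 = -3 + a/(2*(2*a + 2*a**2)))
X(-198)/1369 + 13181/x(89) = ((-11 - 12*(-198))/(4*(1 - 198)))/1369 + 13181/(-108) = ((1/4)*(-11 + 2376)/(-197))*(1/1369) + 13181*(-1/108) = ((1/4)*(-1/197)*2365)*(1/1369) - 13181/108 = -2365/788*1/1369 - 13181/108 = -2365/1078772 - 13181/108 = -888721822/7281711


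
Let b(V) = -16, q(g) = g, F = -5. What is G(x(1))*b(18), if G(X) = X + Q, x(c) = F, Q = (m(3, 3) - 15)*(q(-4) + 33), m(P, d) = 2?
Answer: 6112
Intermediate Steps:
Q = -377 (Q = (2 - 15)*(-4 + 33) = -13*29 = -377)
x(c) = -5
G(X) = -377 + X (G(X) = X - 377 = -377 + X)
G(x(1))*b(18) = (-377 - 5)*(-16) = -382*(-16) = 6112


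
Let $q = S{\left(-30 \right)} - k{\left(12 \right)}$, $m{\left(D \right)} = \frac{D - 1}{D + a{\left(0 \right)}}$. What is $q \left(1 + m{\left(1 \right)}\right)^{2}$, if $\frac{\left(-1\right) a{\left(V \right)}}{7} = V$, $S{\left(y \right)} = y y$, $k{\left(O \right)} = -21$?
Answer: $921$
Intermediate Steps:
$S{\left(y \right)} = y^{2}$
$a{\left(V \right)} = - 7 V$
$m{\left(D \right)} = \frac{-1 + D}{D}$ ($m{\left(D \right)} = \frac{D - 1}{D - 0} = \frac{-1 + D}{D + 0} = \frac{-1 + D}{D}$)
$q = 921$ ($q = \left(-30\right)^{2} - -21 = 900 + 21 = 921$)
$q \left(1 + m{\left(1 \right)}\right)^{2} = 921 \left(1 + \frac{-1 + 1}{1}\right)^{2} = 921 \left(1 + 1 \cdot 0\right)^{2} = 921 \left(1 + 0\right)^{2} = 921 \cdot 1^{2} = 921 \cdot 1 = 921$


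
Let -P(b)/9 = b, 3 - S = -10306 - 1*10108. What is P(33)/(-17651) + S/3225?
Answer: 361338292/56924475 ≈ 6.3477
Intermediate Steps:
S = 20417 (S = 3 - (-10306 - 1*10108) = 3 - (-10306 - 10108) = 3 - 1*(-20414) = 3 + 20414 = 20417)
P(b) = -9*b
P(33)/(-17651) + S/3225 = -9*33/(-17651) + 20417/3225 = -297*(-1/17651) + 20417*(1/3225) = 297/17651 + 20417/3225 = 361338292/56924475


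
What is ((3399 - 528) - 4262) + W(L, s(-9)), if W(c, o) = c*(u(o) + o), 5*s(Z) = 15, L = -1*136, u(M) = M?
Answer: -2207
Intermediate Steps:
L = -136
s(Z) = 3 (s(Z) = (⅕)*15 = 3)
W(c, o) = 2*c*o (W(c, o) = c*(o + o) = c*(2*o) = 2*c*o)
((3399 - 528) - 4262) + W(L, s(-9)) = ((3399 - 528) - 4262) + 2*(-136)*3 = (2871 - 4262) - 816 = -1391 - 816 = -2207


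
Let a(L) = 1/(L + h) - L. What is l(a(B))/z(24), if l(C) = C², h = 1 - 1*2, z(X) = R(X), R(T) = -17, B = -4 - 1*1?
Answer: -841/612 ≈ -1.3742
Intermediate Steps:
B = -5 (B = -4 - 1 = -5)
z(X) = -17
h = -1 (h = 1 - 2 = -1)
a(L) = 1/(-1 + L) - L (a(L) = 1/(L - 1) - L = 1/(-1 + L) - L)
l(a(B))/z(24) = ((1 - 5 - 1*(-5)²)/(-1 - 5))²/(-17) = ((1 - 5 - 1*25)/(-6))²*(-1/17) = (-(1 - 5 - 25)/6)²*(-1/17) = (-⅙*(-29))²*(-1/17) = (29/6)²*(-1/17) = (841/36)*(-1/17) = -841/612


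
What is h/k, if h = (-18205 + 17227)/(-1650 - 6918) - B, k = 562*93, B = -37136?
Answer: 53030371/74635848 ≈ 0.71052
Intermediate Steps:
k = 52266
h = 53030371/1428 (h = (-18205 + 17227)/(-1650 - 6918) - 1*(-37136) = -978/(-8568) + 37136 = -978*(-1/8568) + 37136 = 163/1428 + 37136 = 53030371/1428 ≈ 37136.)
h/k = (53030371/1428)/52266 = (53030371/1428)*(1/52266) = 53030371/74635848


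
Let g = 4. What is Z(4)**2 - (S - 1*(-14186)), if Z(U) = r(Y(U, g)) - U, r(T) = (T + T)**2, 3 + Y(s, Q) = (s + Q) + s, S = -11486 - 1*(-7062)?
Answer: 92638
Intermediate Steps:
S = -4424 (S = -11486 + 7062 = -4424)
Y(s, Q) = -3 + Q + 2*s (Y(s, Q) = -3 + ((s + Q) + s) = -3 + ((Q + s) + s) = -3 + (Q + 2*s) = -3 + Q + 2*s)
r(T) = 4*T**2 (r(T) = (2*T)**2 = 4*T**2)
Z(U) = -U + 4*(1 + 2*U)**2 (Z(U) = 4*(-3 + 4 + 2*U)**2 - U = 4*(1 + 2*U)**2 - U = -U + 4*(1 + 2*U)**2)
Z(4)**2 - (S - 1*(-14186)) = (-1*4 + 4*(1 + 2*4)**2)**2 - (-4424 - 1*(-14186)) = (-4 + 4*(1 + 8)**2)**2 - (-4424 + 14186) = (-4 + 4*9**2)**2 - 1*9762 = (-4 + 4*81)**2 - 9762 = (-4 + 324)**2 - 9762 = 320**2 - 9762 = 102400 - 9762 = 92638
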